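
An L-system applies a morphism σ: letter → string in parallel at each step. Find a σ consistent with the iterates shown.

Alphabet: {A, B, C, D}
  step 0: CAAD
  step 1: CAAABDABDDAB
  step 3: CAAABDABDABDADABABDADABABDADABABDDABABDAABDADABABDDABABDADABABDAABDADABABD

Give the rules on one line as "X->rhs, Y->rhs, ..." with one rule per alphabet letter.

A->ABD, B->A, C->CAA, D->DAB

  step 0 ⇒ step 1: CAAD ⇒ CAA·ABD·ABD·DAB
    A ↦ ABD
    C ↦ CAA
    D ↦ DAB
    B ↦ A  (constrained at step 1)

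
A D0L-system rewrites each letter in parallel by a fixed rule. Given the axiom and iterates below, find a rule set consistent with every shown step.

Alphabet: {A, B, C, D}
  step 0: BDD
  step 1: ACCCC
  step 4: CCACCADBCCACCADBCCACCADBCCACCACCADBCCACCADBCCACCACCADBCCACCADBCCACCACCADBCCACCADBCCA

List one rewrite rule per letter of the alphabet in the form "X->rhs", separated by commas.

  step 0 ⇒ step 1: BDD ⇒ A·CC·CC
    B ↦ A
    D ↦ CC
    A ↦ DB  (constrained at step 1)
    C ↦ CCA  (constrained at step 1)

A->DB, B->A, C->CCA, D->CC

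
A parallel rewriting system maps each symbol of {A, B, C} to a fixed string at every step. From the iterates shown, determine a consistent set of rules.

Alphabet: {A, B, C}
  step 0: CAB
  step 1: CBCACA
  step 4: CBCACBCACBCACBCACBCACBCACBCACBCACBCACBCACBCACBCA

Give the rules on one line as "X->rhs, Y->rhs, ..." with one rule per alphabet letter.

A->CA, B->CA, C->CB

  step 0 ⇒ step 1: CAB ⇒ CB·CA·CA
    A ↦ CA
    B ↦ CA
    C ↦ CB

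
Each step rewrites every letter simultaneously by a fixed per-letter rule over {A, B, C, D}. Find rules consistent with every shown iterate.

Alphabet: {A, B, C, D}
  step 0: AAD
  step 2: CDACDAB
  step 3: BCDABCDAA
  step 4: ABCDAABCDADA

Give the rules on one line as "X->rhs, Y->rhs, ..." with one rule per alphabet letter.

A->DA, B->A, C->B, D->C

  step 3 ⇒ step 4: BCDABCDAA ⇒ A·B·C·DA·A·B·C·DA·DA
    A ↦ DA
    B ↦ A
    C ↦ B
    D ↦ C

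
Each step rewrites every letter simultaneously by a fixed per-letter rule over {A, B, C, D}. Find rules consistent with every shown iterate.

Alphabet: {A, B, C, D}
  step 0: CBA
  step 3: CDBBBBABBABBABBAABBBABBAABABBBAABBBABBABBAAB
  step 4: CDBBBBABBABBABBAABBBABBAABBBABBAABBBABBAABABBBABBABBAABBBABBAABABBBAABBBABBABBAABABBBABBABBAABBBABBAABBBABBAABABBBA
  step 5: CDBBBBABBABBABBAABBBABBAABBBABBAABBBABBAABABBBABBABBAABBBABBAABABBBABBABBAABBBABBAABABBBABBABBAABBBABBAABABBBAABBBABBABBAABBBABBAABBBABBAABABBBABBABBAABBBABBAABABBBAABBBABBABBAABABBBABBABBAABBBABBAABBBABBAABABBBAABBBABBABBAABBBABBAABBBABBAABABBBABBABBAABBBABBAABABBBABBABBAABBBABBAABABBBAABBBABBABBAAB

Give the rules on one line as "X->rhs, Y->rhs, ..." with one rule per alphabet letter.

A->AB, B->BBA, C->CD, D->BB

  step 4 ⇒ step 5: CDBBBBABBABBABBAABBBABBAABBBABBAABBBABBAABABBBABBABBAABBBABBAABABBBAABBBABBABBAABABBBABBABBAABBBABBAABBBABBAABABBBA ⇒ CD·BB·BBA·BBA·BBA·BBA·AB·BBA·BBA·AB·BBA·BBA·AB·BBA·BBA·AB·AB·BBA·BBA·BBA·AB·BBA·BBA·AB·AB·BBA·BBA·BBA·AB·BBA·BBA·AB·AB·BBA·BBA·BBA·AB·BBA·BBA·AB·AB·BBA·AB·BBA·BBA·BBA·AB·BBA·BBA·AB·BBA·BBA·AB·AB·BBA·BBA·BBA·AB·BBA·BBA·AB·AB·BBA·AB·BBA·BBA·BBA·AB·AB·BBA·BBA·BBA·AB·BBA·BBA·AB·BBA·BBA·AB·AB·BBA·AB·BBA·BBA·BBA·AB·BBA·BBA·AB·BBA·BBA·AB·AB·BBA·BBA·BBA·AB·BBA·BBA·AB·AB·BBA·BBA·BBA·AB·BBA·BBA·AB·AB·BBA·AB·BBA·BBA·BBA·AB
    A ↦ AB
    B ↦ BBA
    C ↦ CD
    D ↦ BB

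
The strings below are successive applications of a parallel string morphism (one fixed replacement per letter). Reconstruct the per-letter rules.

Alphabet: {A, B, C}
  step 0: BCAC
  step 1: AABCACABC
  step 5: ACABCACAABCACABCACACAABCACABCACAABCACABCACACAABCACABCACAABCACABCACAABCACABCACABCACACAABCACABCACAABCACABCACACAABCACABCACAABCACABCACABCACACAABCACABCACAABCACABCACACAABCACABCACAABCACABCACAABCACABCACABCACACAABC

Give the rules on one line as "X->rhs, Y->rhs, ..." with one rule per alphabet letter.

  step 0 ⇒ step 1: BCAC ⇒ A·ABC·AC·ABC
    A ↦ AC
    B ↦ A
    C ↦ ABC

A->AC, B->A, C->ABC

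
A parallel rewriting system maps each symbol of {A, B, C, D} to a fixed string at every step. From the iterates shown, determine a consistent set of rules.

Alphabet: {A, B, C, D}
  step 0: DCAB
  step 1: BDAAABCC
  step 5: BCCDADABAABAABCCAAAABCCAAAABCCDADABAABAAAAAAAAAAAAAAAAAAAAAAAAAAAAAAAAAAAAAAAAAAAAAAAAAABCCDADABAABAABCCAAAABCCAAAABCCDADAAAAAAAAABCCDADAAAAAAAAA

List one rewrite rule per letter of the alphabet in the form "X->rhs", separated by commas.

  step 0 ⇒ step 1: DCAB ⇒ B·DA·AA·BCC
    A ↦ AA
    B ↦ BCC
    C ↦ DA
    D ↦ B

A->AA, B->BCC, C->DA, D->B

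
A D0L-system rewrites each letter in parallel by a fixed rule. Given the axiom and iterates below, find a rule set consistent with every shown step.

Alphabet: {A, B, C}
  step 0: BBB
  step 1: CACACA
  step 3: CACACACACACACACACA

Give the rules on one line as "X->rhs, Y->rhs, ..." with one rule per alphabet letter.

A->B, B->CA, C->BB

  step 0 ⇒ step 1: BBB ⇒ CA·CA·CA
    B ↦ CA
    A ↦ B  (constrained at step 1)
    C ↦ BB  (constrained at step 1)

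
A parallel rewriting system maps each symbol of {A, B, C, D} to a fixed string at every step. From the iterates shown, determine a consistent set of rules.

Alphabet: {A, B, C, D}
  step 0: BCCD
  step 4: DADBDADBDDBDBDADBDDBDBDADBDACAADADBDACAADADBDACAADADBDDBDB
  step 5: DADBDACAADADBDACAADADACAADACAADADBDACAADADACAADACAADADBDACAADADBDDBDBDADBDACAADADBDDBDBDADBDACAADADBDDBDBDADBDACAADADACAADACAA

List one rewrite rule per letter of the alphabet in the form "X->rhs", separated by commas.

A->DB, B->CAA, C->D, D->DA

  step 4 ⇒ step 5: DADBDADBDDBDBDADBDDBDBDADBDACAADADBDACAADADBDACAADADBDDBDB ⇒ DA·DB·DA·CAA·DA·DB·DA·CAA·DA·DA·CAA·DA·CAA·DA·DB·DA·CAA·DA·DA·CAA·DA·CAA·DA·DB·DA·CAA·DA·DB·D·DB·DB·DA·DB·DA·CAA·DA·DB·D·DB·DB·DA·DB·DA·CAA·DA·DB·D·DB·DB·DA·DB·DA·CAA·DA·DA·CAA·DA·CAA
    A ↦ DB
    B ↦ CAA
    C ↦ D
    D ↦ DA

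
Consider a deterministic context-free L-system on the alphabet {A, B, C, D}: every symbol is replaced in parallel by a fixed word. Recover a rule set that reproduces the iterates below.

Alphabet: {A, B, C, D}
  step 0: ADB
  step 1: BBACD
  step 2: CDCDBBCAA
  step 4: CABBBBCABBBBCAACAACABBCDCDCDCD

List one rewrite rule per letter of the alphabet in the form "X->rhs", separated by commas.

  step 1 ⇒ step 2: BBACD ⇒ CD·CD·BB·CA·A
    A ↦ BB
    B ↦ CD
    C ↦ CA
    D ↦ A

A->BB, B->CD, C->CA, D->A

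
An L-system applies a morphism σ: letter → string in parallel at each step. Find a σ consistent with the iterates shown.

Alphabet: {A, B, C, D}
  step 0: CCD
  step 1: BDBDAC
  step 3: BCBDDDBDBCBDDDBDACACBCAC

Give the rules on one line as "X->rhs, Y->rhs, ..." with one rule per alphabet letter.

A->DD, B->BC, C->BD, D->AC

  step 0 ⇒ step 1: CCD ⇒ BD·BD·AC
    C ↦ BD
    D ↦ AC
    A ↦ DD  (constrained at step 1)
    B ↦ BC  (constrained at step 1)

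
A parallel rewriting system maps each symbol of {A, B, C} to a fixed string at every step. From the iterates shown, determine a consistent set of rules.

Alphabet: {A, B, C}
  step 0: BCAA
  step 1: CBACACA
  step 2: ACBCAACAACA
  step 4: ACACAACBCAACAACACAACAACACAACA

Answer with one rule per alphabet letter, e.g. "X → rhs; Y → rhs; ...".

  step 1 ⇒ step 2: CBACACA ⇒ A·CB·CA·A·CA·A·CA
    A ↦ CA
    B ↦ CB
    C ↦ A

A->CA, B->CB, C->A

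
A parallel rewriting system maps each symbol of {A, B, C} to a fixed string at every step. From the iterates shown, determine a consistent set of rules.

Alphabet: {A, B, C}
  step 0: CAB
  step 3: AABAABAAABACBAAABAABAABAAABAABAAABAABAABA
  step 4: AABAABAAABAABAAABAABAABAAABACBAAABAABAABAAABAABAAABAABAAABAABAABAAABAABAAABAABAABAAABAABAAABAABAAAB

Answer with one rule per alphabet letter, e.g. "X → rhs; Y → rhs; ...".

A->AAB, B->A, C->ACB

  step 3 ⇒ step 4: AABAABAAABACBAAABAABAABAAABAABAAABAABAABA ⇒ AAB·AAB·A·AAB·AAB·A·AAB·AAB·AAB·A·AAB·ACB·A·AAB·AAB·AAB·A·AAB·AAB·A·AAB·AAB·A·AAB·AAB·AAB·A·AAB·AAB·A·AAB·AAB·AAB·A·AAB·AAB·A·AAB·AAB·A·AAB
    A ↦ AAB
    B ↦ A
    C ↦ ACB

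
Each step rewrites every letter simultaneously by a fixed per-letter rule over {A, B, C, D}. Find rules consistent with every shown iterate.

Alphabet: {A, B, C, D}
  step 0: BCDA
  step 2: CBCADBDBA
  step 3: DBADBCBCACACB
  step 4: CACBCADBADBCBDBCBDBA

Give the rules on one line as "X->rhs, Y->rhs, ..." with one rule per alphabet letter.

A->CB, B->A, C->DB, D->C

  step 3 ⇒ step 4: DBADBCBCACACB ⇒ C·A·CB·C·A·DB·A·DB·CB·DB·CB·DB·A
    A ↦ CB
    B ↦ A
    C ↦ DB
    D ↦ C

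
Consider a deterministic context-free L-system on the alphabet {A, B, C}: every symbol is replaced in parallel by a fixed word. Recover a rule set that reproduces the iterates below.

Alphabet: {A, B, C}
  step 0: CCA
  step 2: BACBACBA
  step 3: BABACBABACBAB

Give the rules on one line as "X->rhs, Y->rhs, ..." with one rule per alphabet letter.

  step 2 ⇒ step 3: BACBACBA ⇒ BA·B·AC·BA·B·AC·BA·B
    A ↦ B
    B ↦ BA
    C ↦ AC

A->B, B->BA, C->AC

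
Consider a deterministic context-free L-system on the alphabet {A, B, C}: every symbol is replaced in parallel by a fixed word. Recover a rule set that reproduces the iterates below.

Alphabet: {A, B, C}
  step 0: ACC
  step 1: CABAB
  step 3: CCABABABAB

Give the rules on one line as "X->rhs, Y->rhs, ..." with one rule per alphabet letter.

  step 0 ⇒ step 1: ACC ⇒ C·AB·AB
    A ↦ C
    C ↦ AB
    B ↦ C  (constrained at step 1)

A->C, B->C, C->AB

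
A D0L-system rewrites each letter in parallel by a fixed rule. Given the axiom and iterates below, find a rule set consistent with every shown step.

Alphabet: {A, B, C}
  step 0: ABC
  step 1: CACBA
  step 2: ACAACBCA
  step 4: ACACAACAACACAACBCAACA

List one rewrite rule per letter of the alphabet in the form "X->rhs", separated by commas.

  step 1 ⇒ step 2: CACBA ⇒ A·CA·A·CB·CA
    A ↦ CA
    B ↦ CB
    C ↦ A

A->CA, B->CB, C->A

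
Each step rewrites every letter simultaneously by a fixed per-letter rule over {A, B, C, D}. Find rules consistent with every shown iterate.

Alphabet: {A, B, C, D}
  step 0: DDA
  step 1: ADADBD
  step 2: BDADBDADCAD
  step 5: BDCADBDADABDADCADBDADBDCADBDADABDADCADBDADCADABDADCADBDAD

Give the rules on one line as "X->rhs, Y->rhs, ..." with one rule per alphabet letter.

A->BD, B->C, C->A, D->AD

  step 1 ⇒ step 2: ADADBD ⇒ BD·AD·BD·AD·C·AD
    A ↦ BD
    B ↦ C
    D ↦ AD
    C ↦ A  (constrained at step 2)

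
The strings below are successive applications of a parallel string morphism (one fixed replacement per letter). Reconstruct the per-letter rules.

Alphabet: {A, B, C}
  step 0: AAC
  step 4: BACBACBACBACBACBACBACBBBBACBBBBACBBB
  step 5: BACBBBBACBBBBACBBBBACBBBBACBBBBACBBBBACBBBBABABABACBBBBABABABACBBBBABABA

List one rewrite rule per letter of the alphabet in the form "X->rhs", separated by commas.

  step 4 ⇒ step 5: BACBACBACBACBACBACBACBBBBACBBBBACBBB ⇒ BA·C·BBB·BA·C·BBB·BA·C·BBB·BA·C·BBB·BA·C·BBB·BA·C·BBB·BA·C·BBB·BA·BA·BA·BA·C·BBB·BA·BA·BA·BA·C·BBB·BA·BA·BA
    A ↦ C
    B ↦ BA
    C ↦ BBB

A->C, B->BA, C->BBB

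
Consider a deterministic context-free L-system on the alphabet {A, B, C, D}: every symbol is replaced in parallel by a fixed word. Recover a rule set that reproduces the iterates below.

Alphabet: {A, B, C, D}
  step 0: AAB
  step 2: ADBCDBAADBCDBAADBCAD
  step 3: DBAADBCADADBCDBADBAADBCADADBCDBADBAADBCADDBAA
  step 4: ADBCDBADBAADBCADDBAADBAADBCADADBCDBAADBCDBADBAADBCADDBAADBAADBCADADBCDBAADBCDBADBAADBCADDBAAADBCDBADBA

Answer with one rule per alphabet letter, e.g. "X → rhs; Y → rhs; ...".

A->DBA, B->DBC, C->AD, D->A

  step 3 ⇒ step 4: DBAADBCADADBCDBADBAADBCADADBCDBADBAADBCADDBAA ⇒ A·DBC·DBA·DBA·A·DBC·AD·DBA·A·DBA·A·DBC·AD·A·DBC·DBA·A·DBC·DBA·DBA·A·DBC·AD·DBA·A·DBA·A·DBC·AD·A·DBC·DBA·A·DBC·DBA·DBA·A·DBC·AD·DBA·A·A·DBC·DBA·DBA
    A ↦ DBA
    B ↦ DBC
    C ↦ AD
    D ↦ A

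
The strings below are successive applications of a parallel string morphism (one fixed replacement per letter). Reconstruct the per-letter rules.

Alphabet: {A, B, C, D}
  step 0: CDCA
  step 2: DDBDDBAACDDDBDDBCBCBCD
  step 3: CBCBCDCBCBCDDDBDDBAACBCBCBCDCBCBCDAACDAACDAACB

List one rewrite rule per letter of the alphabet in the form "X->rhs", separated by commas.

  step 2 ⇒ step 3: DDBDDBAACDDDBDDBCBCBCD ⇒ CB·CB·CD·CB·CB·CD·DDB·DDB·AA·CB·CB·CB·CD·CB·CB·CD·AA·CD·AA·CD·AA·CB
    A ↦ DDB
    B ↦ CD
    C ↦ AA
    D ↦ CB

A->DDB, B->CD, C->AA, D->CB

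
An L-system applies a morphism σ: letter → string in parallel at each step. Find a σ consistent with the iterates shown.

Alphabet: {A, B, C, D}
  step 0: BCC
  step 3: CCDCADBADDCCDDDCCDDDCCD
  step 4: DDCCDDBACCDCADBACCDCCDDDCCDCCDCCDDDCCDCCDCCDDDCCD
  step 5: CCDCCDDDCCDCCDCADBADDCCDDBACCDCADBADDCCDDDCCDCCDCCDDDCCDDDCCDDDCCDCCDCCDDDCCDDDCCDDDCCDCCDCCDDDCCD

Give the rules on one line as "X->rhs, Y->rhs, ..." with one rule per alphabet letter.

A->BA, B->CAD, C->D, D->CCD

  step 4 ⇒ step 5: DDCCDDBACCDCADBACCDCCDDDCCDCCDCCDDDCCDCCDCCDDDCCD ⇒ CCD·CCD·D·D·CCD·CCD·CAD·BA·D·D·CCD·D·BA·CCD·CAD·BA·D·D·CCD·D·D·CCD·CCD·CCD·D·D·CCD·D·D·CCD·D·D·CCD·CCD·CCD·D·D·CCD·D·D·CCD·D·D·CCD·CCD·CCD·D·D·CCD
    A ↦ BA
    B ↦ CAD
    C ↦ D
    D ↦ CCD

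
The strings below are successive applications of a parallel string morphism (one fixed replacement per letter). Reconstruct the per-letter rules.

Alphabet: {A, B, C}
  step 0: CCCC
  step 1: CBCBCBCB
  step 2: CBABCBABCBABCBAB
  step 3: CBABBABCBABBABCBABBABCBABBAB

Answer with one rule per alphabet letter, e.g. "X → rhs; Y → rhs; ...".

A->B, B->AB, C->CB

  step 2 ⇒ step 3: CBABCBABCBABCBAB ⇒ CB·AB·B·AB·CB·AB·B·AB·CB·AB·B·AB·CB·AB·B·AB
    A ↦ B
    B ↦ AB
    C ↦ CB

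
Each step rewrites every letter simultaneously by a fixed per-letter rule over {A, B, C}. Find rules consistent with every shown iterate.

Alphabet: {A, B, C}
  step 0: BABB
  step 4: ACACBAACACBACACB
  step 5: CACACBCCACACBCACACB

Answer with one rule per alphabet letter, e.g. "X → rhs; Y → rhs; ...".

  step 4 ⇒ step 5: ACACBAACACBACACB ⇒ C·A·C·A·CB·C·C·A·C·A·CB·C·A·C·A·CB
    A ↦ C
    B ↦ CB
    C ↦ A

A->C, B->CB, C->A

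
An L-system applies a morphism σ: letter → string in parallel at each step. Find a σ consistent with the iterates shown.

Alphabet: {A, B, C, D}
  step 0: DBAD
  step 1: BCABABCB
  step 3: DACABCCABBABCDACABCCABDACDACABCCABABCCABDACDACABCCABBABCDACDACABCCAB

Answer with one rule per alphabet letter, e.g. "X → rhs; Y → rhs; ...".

  step 0 ⇒ step 1: DBAD ⇒ B·CAB·ABC·B
    A ↦ ABC
    B ↦ CAB
    D ↦ B
    C ↦ DAC  (constrained at step 1)

A->ABC, B->CAB, C->DAC, D->B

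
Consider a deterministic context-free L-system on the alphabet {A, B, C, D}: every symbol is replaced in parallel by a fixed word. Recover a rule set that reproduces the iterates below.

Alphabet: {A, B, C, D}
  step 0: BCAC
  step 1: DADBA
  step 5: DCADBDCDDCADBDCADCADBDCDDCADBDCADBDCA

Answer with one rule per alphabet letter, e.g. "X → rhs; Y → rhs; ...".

  step 0 ⇒ step 1: BCAC ⇒ D·A·DB·A
    A ↦ DB
    B ↦ D
    C ↦ A
    D ↦ DC  (constrained at step 1)

A->DB, B->D, C->A, D->DC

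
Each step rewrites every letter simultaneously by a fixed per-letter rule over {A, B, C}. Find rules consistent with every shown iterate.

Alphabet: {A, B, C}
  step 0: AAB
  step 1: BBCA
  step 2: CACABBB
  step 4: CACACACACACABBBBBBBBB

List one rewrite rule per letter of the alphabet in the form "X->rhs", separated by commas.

  step 1 ⇒ step 2: BBCA ⇒ CA·CA·BB·B
    A ↦ B
    B ↦ CA
    C ↦ BB

A->B, B->CA, C->BB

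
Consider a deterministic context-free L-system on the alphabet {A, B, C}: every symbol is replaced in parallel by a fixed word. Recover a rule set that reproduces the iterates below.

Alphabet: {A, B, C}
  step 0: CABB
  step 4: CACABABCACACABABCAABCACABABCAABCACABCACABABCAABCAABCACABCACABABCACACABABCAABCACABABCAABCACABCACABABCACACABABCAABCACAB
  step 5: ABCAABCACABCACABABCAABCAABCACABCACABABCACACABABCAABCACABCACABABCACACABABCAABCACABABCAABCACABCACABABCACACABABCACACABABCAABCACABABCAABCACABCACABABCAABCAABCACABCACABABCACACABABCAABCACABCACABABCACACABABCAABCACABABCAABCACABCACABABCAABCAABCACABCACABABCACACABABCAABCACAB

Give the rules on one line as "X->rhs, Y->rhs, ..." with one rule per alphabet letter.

A->CA, B->CAB, C->AB

  step 4 ⇒ step 5: CACABABCACACABABCAABCACABABCAABCACABCACABABCAABCAABCACABCACABABCACACABABCAABCACABABCAABCACABCACABABCACACABABCAABCACAB ⇒ AB·CA·AB·CA·CAB·CA·CAB·AB·CA·AB·CA·AB·CA·CAB·CA·CAB·AB·CA·CA·CAB·AB·CA·AB·CA·CAB·CA·CAB·AB·CA·CA·CAB·AB·CA·AB·CA·CAB·AB·CA·AB·CA·CAB·CA·CAB·AB·CA·CA·CAB·AB·CA·CA·CAB·AB·CA·AB·CA·CAB·AB·CA·AB·CA·CAB·CA·CAB·AB·CA·AB·CA·AB·CA·CAB·CA·CAB·AB·CA·CA·CAB·AB·CA·AB·CA·CAB·CA·CAB·AB·CA·CA·CAB·AB·CA·AB·CA·CAB·AB·CA·AB·CA·CAB·CA·CAB·AB·CA·AB·CA·AB·CA·CAB·CA·CAB·AB·CA·CA·CAB·AB·CA·AB·CA·CAB
    A ↦ CA
    B ↦ CAB
    C ↦ AB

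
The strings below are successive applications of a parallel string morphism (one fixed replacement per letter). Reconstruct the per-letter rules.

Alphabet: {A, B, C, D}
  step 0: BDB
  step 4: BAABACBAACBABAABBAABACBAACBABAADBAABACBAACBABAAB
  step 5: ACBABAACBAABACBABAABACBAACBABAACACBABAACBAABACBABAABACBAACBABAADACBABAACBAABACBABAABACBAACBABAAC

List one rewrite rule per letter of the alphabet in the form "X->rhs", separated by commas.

A->BA, B->AC, C->AB, D->AD

  step 4 ⇒ step 5: BAABACBAACBABAABBAABACBAACBABAADBAABACBAACBABAAB ⇒ AC·BA·BA·AC·BA·AB·AC·BA·BA·AB·AC·BA·AC·BA·BA·AC·AC·BA·BA·AC·BA·AB·AC·BA·BA·AB·AC·BA·AC·BA·BA·AD·AC·BA·BA·AC·BA·AB·AC·BA·BA·AB·AC·BA·AC·BA·BA·AC
    A ↦ BA
    B ↦ AC
    C ↦ AB
    D ↦ AD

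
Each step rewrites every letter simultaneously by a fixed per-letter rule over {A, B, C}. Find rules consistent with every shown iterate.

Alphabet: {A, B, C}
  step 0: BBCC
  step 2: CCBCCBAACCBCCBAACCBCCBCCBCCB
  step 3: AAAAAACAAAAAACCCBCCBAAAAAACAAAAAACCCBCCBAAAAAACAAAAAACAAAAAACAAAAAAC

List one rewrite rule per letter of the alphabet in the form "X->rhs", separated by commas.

  step 2 ⇒ step 3: CCBCCBAACCBCCBAACCBCCBCCBCCB ⇒ AA·AA·AAC·AA·AA·AAC·CCB·CCB·AA·AA·AAC·AA·AA·AAC·CCB·CCB·AA·AA·AAC·AA·AA·AAC·AA·AA·AAC·AA·AA·AAC
    A ↦ CCB
    B ↦ AAC
    C ↦ AA

A->CCB, B->AAC, C->AA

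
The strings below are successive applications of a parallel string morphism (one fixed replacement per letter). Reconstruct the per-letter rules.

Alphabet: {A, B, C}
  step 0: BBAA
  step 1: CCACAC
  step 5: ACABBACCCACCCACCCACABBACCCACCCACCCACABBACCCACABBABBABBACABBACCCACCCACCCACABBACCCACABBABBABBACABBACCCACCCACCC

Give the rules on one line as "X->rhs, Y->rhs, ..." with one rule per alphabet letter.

  step 0 ⇒ step 1: BBAA ⇒ C·C·AC·AC
    A ↦ AC
    B ↦ C
    C ↦ ABB  (constrained at step 1)

A->AC, B->C, C->ABB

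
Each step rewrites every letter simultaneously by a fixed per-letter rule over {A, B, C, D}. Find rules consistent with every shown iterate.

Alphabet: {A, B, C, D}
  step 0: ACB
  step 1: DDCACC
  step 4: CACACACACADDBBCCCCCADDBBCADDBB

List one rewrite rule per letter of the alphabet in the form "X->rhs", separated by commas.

  step 0 ⇒ step 1: ACB ⇒ DD·CA·CC
    A ↦ DD
    B ↦ CC
    C ↦ CA
    D ↦ B  (constrained at step 1)

A->DD, B->CC, C->CA, D->B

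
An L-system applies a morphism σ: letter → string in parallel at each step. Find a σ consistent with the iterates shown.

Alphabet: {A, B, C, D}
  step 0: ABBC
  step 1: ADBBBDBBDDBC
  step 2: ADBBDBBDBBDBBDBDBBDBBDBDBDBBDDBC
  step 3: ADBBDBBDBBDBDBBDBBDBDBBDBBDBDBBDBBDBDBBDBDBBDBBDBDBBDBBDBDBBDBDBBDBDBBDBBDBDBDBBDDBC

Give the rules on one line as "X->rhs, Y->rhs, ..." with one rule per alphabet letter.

  step 2 ⇒ step 3: ADBBDBBDBBDBBDBDBBDBBDBDBDBBDDBC ⇒ ADB·BD·BBD·BBD·BD·BBD·BBD·BD·BBD·BBD·BD·BBD·BBD·BD·BBD·BD·BBD·BBD·BD·BBD·BBD·BD·BBD·BD·BBD·BD·BBD·BBD·BD·BD·BBD·DBC
    A ↦ ADB
    B ↦ BBD
    C ↦ DBC
    D ↦ BD

A->ADB, B->BBD, C->DBC, D->BD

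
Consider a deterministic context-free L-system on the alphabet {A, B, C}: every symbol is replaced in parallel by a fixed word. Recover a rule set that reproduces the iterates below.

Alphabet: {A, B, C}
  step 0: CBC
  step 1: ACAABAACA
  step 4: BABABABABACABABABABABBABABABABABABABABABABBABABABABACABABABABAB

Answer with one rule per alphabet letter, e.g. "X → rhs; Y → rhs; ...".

  step 0 ⇒ step 1: CBC ⇒ ACA·ABA·ACA
    B ↦ ABA
    C ↦ ACA
    A ↦ B  (constrained at step 1)

A->B, B->ABA, C->ACA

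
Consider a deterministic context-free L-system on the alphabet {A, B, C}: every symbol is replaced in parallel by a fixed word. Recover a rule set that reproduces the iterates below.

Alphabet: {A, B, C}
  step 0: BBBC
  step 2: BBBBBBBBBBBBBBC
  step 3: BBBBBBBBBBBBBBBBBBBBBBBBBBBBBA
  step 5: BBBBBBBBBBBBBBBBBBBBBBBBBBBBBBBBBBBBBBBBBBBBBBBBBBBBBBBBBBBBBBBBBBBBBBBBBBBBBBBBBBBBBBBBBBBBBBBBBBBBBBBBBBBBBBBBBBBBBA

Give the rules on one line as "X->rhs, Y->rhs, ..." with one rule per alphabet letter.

  step 2 ⇒ step 3: BBBBBBBBBBBBBBC ⇒ BB·BB·BB·BB·BB·BB·BB·BB·BB·BB·BB·BB·BB·BB·BA
    B ↦ BB
    C ↦ BA
    A ↦ C  (constrained at step 3)

A->C, B->BB, C->BA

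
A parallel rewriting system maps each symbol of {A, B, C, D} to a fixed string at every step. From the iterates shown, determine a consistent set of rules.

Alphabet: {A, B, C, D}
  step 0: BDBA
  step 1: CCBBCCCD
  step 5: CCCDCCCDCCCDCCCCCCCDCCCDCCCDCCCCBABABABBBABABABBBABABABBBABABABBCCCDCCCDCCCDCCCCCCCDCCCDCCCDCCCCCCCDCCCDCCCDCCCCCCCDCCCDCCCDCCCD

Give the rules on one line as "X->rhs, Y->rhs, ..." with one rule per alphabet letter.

A->CD, B->CC, C->BA, D->BB

  step 0 ⇒ step 1: BDBA ⇒ CC·BB·CC·CD
    A ↦ CD
    B ↦ CC
    D ↦ BB
    C ↦ BA  (constrained at step 1)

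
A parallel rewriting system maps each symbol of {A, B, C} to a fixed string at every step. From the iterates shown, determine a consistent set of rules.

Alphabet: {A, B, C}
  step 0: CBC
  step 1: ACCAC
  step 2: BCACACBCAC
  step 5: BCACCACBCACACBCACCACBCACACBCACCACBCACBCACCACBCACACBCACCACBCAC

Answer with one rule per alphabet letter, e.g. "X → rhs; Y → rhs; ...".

  step 1 ⇒ step 2: ACCAC ⇒ BC·AC·AC·BC·AC
    A ↦ BC
    C ↦ AC
  step 0 ⇒ step 1: CBC ⇒ AC·C·AC
    B ↦ C

A->BC, B->C, C->AC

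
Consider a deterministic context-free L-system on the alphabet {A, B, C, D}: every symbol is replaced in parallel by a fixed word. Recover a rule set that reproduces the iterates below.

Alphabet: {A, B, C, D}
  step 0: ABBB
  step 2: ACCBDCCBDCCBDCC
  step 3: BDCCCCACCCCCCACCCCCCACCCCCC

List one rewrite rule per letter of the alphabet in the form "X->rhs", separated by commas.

A->BD, B->AC, C->CC, D->C

  step 2 ⇒ step 3: ACCBDCCBDCCBDCC ⇒ BD·CC·CC·AC·C·CC·CC·AC·C·CC·CC·AC·C·CC·CC
    A ↦ BD
    B ↦ AC
    C ↦ CC
    D ↦ C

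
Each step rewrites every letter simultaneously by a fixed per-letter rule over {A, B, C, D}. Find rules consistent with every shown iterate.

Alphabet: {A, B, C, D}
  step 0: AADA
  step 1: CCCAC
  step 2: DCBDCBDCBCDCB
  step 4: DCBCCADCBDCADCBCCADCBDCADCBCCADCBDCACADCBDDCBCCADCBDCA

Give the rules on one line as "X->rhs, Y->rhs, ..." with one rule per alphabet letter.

A->C, B->D, C->DCB, D->CA

  step 1 ⇒ step 2: CCCAC ⇒ DCB·DCB·DCB·C·DCB
    A ↦ C
    C ↦ DCB
    B ↦ D  (constrained at step 2)
  step 0 ⇒ step 1: AADA ⇒ C·C·CA·C
    D ↦ CA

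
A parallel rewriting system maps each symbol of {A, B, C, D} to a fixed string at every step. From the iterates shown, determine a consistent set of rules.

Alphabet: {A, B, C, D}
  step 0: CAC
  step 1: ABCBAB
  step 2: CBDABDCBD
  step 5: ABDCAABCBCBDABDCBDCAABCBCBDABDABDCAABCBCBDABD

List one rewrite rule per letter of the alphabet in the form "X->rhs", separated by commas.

  step 1 ⇒ step 2: ABCBAB ⇒ CB·D·AB·D·CB·D
    A ↦ CB
    B ↦ D
    C ↦ AB
    D ↦ CA  (constrained at step 2)

A->CB, B->D, C->AB, D->CA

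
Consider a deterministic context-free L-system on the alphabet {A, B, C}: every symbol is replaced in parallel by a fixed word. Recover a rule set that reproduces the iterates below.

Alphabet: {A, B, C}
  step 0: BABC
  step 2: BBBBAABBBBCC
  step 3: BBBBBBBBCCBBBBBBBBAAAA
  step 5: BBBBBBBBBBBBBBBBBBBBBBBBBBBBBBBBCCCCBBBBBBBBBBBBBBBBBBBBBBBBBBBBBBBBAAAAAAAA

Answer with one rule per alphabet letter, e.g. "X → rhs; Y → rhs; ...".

  step 2 ⇒ step 3: BBBBAABBBBCC ⇒ BB·BB·BB·BB·C·C·BB·BB·BB·BB·AA·AA
    A ↦ C
    B ↦ BB
    C ↦ AA

A->C, B->BB, C->AA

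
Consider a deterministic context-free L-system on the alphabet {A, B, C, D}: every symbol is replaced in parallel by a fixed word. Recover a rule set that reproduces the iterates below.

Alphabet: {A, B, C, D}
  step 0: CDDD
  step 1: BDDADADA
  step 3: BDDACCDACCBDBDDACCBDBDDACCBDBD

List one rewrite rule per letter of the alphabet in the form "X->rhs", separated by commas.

  step 0 ⇒ step 1: CDDD ⇒ BD·DA·DA·DA
    C ↦ BD
    D ↦ DA
    A ↦ CC  (constrained at step 1)
    B ↦ C  (constrained at step 1)

A->CC, B->C, C->BD, D->DA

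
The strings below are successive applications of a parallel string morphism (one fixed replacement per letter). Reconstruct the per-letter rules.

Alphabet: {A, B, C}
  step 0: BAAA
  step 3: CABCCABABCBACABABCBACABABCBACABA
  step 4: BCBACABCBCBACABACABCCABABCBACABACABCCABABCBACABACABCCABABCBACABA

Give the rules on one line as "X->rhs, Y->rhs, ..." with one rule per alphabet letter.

A->BA, B->CA, C->BC

  step 3 ⇒ step 4: CABCCABABCBACABABCBACABABCBACABA ⇒ BC·BA·CA·BC·BC·BA·CA·BA·CA·BC·CA·BA·BC·BA·CA·BA·CA·BC·CA·BA·BC·BA·CA·BA·CA·BC·CA·BA·BC·BA·CA·BA
    A ↦ BA
    B ↦ CA
    C ↦ BC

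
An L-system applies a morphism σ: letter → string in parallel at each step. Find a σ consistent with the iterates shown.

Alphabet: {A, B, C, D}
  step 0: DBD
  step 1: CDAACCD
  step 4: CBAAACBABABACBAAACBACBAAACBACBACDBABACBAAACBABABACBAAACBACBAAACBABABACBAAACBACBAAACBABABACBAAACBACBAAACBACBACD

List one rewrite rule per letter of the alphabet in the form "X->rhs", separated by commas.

  step 0 ⇒ step 1: DBD ⇒ CD·AAC·CD
    B ↦ AAC
    D ↦ CD
    A ↦ BA  (constrained at step 1)
    C ↦ CBA  (constrained at step 1)

A->BA, B->AAC, C->CBA, D->CD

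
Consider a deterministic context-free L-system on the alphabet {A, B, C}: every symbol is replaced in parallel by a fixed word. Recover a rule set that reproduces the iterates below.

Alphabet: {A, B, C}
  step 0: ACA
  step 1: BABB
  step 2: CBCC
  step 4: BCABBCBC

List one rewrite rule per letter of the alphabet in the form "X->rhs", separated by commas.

  step 1 ⇒ step 2: BABB ⇒ C·B·C·C
    A ↦ B
    B ↦ C
  step 0 ⇒ step 1: ACA ⇒ B·AB·B
    C ↦ AB

A->B, B->C, C->AB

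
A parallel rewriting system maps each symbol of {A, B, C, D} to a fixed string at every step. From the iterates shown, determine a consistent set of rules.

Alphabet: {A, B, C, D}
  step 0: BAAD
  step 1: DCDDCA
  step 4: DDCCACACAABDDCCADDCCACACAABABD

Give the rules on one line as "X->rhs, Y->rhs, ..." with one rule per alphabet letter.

A->D, B->DC, C->AB, D->CA

  step 0 ⇒ step 1: BAAD ⇒ DC·D·D·CA
    A ↦ D
    B ↦ DC
    D ↦ CA
    C ↦ AB  (constrained at step 1)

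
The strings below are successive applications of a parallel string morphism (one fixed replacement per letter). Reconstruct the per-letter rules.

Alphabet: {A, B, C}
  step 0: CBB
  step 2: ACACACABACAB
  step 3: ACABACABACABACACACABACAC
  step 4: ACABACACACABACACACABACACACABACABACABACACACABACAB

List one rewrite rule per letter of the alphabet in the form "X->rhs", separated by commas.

A->AC, B->AC, C->AB

  step 3 ⇒ step 4: ACABACABACABACACACABACAC ⇒ AC·AB·AC·AC·AC·AB·AC·AC·AC·AB·AC·AC·AC·AB·AC·AB·AC·AB·AC·AC·AC·AB·AC·AB
    A ↦ AC
    B ↦ AC
    C ↦ AB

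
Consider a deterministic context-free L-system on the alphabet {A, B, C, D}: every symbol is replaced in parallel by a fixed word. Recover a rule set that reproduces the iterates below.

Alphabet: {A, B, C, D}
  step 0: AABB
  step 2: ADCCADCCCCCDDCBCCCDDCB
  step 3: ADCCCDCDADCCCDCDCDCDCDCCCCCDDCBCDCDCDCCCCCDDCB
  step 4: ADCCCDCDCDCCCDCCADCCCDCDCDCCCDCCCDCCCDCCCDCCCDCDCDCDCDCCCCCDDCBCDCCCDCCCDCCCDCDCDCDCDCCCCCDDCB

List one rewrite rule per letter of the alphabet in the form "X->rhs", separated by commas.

  step 3 ⇒ step 4: ADCCCDCDADCCCDCDCDCDCDCCCCCDDCBCDCDCDCCCCCDDCB ⇒ AD·CC·CD·CD·CD·CC·CD·CC·AD·CC·CD·CD·CD·CC·CD·CC·CD·CC·CD·CC·CD·CC·CD·CD·CD·CD·CD·CC·CC·CD·DCB·CD·CC·CD·CC·CD·CC·CD·CD·CD·CD·CD·CC·CC·CD·DCB
    A ↦ AD
    B ↦ DCB
    C ↦ CD
    D ↦ CC

A->AD, B->DCB, C->CD, D->CC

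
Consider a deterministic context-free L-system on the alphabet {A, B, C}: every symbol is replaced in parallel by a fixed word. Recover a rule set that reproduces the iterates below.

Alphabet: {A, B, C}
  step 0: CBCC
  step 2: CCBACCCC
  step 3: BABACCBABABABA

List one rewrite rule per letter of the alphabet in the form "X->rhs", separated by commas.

  step 2 ⇒ step 3: CCBACCCC ⇒ BA·BA·C·C·BA·BA·BA·BA
    A ↦ C
    B ↦ C
    C ↦ BA

A->C, B->C, C->BA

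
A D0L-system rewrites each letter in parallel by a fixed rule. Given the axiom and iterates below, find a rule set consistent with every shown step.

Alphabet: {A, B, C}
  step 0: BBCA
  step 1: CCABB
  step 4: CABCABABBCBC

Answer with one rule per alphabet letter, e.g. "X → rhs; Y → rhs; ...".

A->B, B->C, C->AB

  step 0 ⇒ step 1: BBCA ⇒ C·C·AB·B
    A ↦ B
    B ↦ C
    C ↦ AB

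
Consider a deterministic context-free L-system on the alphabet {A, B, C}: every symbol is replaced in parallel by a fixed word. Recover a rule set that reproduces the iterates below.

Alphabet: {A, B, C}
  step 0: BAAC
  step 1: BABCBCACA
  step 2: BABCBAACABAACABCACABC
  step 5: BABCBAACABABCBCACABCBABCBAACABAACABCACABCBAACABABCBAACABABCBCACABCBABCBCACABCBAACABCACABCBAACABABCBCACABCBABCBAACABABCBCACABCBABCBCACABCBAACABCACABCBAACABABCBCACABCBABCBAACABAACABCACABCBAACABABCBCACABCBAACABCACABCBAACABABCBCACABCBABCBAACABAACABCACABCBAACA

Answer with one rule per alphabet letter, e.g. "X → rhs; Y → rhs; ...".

  step 1 ⇒ step 2: BABCBCACA ⇒ BA·BC·BA·ACA·BA·ACA·BC·ACA·BC
    A ↦ BC
    B ↦ BA
    C ↦ ACA

A->BC, B->BA, C->ACA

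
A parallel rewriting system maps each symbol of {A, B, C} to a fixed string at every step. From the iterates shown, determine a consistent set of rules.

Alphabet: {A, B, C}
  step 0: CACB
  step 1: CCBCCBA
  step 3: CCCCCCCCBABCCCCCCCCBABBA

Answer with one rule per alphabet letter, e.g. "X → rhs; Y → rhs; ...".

A->B, B->BA, C->CC

  step 0 ⇒ step 1: CACB ⇒ CC·B·CC·BA
    A ↦ B
    B ↦ BA
    C ↦ CC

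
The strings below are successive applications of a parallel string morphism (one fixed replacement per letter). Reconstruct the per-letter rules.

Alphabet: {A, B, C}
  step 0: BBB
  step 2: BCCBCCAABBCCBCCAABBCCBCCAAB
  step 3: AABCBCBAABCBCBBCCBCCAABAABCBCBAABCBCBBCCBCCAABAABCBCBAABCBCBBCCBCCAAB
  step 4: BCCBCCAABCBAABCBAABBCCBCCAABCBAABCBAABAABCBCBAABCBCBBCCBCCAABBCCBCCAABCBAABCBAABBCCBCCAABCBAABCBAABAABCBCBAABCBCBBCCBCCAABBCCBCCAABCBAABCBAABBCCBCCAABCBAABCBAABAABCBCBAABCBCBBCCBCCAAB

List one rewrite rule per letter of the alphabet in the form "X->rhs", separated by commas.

  step 3 ⇒ step 4: AABCBCBAABCBCBBCCBCCAABAABCBCBAABCBCBBCCBCCAABAABCBCBAABCBCBBCCBCCAAB ⇒ BCC·BCC·AAB·CB·AAB·CB·AAB·BCC·BCC·AAB·CB·AAB·CB·AAB·AAB·CB·CB·AAB·CB·CB·BCC·BCC·AAB·BCC·BCC·AAB·CB·AAB·CB·AAB·BCC·BCC·AAB·CB·AAB·CB·AAB·AAB·CB·CB·AAB·CB·CB·BCC·BCC·AAB·BCC·BCC·AAB·CB·AAB·CB·AAB·BCC·BCC·AAB·CB·AAB·CB·AAB·AAB·CB·CB·AAB·CB·CB·BCC·BCC·AAB
    A ↦ BCC
    B ↦ AAB
    C ↦ CB

A->BCC, B->AAB, C->CB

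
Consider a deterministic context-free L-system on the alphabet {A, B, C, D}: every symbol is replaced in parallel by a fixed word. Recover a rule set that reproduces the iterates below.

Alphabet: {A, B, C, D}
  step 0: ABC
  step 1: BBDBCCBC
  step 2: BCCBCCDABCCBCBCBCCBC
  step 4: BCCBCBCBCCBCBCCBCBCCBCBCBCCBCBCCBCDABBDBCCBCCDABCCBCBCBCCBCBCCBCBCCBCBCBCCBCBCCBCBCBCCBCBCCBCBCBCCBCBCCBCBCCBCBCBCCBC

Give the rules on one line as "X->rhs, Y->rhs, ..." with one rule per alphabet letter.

  step 1 ⇒ step 2: BBDBCCBC ⇒ BCC·BCC·DA·BCC·BC·BC·BCC·BC
    B ↦ BCC
    C ↦ BC
    D ↦ DA
  step 0 ⇒ step 1: ABC ⇒ BBD·BCC·BC
    A ↦ BBD

A->BBD, B->BCC, C->BC, D->DA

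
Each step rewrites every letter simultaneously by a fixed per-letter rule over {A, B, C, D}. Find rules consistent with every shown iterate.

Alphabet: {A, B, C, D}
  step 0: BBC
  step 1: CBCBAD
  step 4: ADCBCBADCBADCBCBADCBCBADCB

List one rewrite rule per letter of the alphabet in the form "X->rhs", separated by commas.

  step 0 ⇒ step 1: BBC ⇒ CB·CB·AD
    B ↦ CB
    C ↦ AD
    A ↦ C  (constrained at step 1)
    D ↦ B  (constrained at step 1)

A->C, B->CB, C->AD, D->B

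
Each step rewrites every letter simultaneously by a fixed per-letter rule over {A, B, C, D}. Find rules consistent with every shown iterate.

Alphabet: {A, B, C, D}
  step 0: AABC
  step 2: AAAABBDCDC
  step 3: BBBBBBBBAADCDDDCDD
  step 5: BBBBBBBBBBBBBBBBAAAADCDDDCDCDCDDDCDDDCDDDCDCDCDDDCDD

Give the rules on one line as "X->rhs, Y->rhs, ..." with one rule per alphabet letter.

  step 2 ⇒ step 3: AAAABBDCDC ⇒ BB·BB·BB·BB·A·A·DC·DD·DC·DD
    A ↦ BB
    B ↦ A
    C ↦ DD
    D ↦ DC

A->BB, B->A, C->DD, D->DC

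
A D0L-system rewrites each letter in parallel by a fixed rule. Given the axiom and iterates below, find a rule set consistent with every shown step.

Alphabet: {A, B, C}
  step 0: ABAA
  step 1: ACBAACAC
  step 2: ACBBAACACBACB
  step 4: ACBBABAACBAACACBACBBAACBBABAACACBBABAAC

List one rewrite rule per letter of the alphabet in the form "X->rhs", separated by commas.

  step 1 ⇒ step 2: ACBAACAC ⇒ AC·B·BA·AC·AC·B·AC·B
    A ↦ AC
    B ↦ BA
    C ↦ B

A->AC, B->BA, C->B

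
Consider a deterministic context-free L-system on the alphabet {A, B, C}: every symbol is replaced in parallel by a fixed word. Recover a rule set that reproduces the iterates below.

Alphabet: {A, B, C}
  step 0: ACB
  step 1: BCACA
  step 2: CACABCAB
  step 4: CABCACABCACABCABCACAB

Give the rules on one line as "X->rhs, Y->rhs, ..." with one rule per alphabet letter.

  step 1 ⇒ step 2: BCACA ⇒ CA·CA·B·CA·B
    A ↦ B
    B ↦ CA
    C ↦ CA

A->B, B->CA, C->CA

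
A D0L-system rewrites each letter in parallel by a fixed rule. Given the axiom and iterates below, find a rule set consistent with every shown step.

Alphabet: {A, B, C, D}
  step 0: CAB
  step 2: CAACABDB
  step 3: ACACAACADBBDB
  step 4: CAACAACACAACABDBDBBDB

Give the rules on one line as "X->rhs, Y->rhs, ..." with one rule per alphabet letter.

  step 3 ⇒ step 4: ACACAACADBBDB ⇒ CA·A·CA·A·CA·CA·A·CA·B·DB·DB·B·DB
    A ↦ CA
    B ↦ DB
    C ↦ A
    D ↦ B

A->CA, B->DB, C->A, D->B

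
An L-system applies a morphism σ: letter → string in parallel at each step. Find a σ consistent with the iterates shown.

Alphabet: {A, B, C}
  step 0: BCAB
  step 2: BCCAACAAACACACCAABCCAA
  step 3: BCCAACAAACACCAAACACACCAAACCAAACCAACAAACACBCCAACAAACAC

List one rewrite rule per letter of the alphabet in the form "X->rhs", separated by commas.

A->AC, B->BC, C->CAA

  step 2 ⇒ step 3: BCCAACAAACACACCAABCCAA ⇒ BC·CAA·CAA·AC·AC·CAA·AC·AC·AC·CAA·AC·CAA·AC·CAA·CAA·AC·AC·BC·CAA·CAA·AC·AC
    A ↦ AC
    B ↦ BC
    C ↦ CAA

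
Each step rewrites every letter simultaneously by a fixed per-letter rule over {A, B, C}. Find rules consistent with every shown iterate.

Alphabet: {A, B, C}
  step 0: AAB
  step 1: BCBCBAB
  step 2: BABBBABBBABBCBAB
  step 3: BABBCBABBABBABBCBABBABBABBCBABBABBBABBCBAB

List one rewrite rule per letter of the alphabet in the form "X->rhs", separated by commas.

A->BC, B->BAB, C->B

  step 2 ⇒ step 3: BABBBABBBABBCBAB ⇒ BAB·BC·BAB·BAB·BAB·BC·BAB·BAB·BAB·BC·BAB·BAB·B·BAB·BC·BAB
    A ↦ BC
    B ↦ BAB
    C ↦ B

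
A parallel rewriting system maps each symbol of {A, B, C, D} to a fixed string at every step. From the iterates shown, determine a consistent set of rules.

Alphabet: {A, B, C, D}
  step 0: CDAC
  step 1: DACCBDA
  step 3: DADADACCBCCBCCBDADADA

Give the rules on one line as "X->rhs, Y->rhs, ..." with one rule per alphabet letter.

  step 0 ⇒ step 1: CDAC ⇒ DA·C·CB·DA
    A ↦ CB
    C ↦ DA
    D ↦ C
    B ↦ DA  (constrained at step 1)

A->CB, B->DA, C->DA, D->C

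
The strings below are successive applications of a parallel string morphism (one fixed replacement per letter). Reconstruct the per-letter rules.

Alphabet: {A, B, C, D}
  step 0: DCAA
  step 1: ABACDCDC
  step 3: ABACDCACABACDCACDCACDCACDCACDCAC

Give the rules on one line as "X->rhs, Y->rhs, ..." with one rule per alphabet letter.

  step 0 ⇒ step 1: DCAA ⇒ AB·AC·DC·DC
    A ↦ DC
    C ↦ AC
    D ↦ AB
    B ↦ AC  (constrained at step 1)

A->DC, B->AC, C->AC, D->AB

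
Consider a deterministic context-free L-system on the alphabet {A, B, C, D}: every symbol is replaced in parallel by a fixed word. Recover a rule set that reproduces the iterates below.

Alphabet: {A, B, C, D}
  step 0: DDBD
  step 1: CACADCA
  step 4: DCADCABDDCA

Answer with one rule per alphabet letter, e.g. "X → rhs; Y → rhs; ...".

A->B, B->D, C->A, D->CA

  step 0 ⇒ step 1: DDBD ⇒ CA·CA·D·CA
    B ↦ D
    D ↦ CA
    A ↦ B  (constrained at step 1)
    C ↦ A  (constrained at step 1)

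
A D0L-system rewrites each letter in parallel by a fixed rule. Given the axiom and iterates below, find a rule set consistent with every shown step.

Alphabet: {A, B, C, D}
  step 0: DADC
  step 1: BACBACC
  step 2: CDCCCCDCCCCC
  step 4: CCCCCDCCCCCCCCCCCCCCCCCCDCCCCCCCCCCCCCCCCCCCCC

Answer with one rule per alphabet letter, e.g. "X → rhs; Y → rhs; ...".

  step 1 ⇒ step 2: BACBACC ⇒ CD·C·CC·CD·C·CC·CC
    A ↦ C
    B ↦ CD
    C ↦ CC
  step 0 ⇒ step 1: DADC ⇒ BA·C·BA·CC
    D ↦ BA

A->C, B->CD, C->CC, D->BA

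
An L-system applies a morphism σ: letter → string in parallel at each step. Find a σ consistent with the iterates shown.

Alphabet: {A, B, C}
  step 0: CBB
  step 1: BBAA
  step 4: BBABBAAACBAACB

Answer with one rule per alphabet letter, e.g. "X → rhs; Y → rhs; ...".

A->CB, B->A, C->BB

  step 0 ⇒ step 1: CBB ⇒ BB·A·A
    B ↦ A
    C ↦ BB
    A ↦ CB  (constrained at step 1)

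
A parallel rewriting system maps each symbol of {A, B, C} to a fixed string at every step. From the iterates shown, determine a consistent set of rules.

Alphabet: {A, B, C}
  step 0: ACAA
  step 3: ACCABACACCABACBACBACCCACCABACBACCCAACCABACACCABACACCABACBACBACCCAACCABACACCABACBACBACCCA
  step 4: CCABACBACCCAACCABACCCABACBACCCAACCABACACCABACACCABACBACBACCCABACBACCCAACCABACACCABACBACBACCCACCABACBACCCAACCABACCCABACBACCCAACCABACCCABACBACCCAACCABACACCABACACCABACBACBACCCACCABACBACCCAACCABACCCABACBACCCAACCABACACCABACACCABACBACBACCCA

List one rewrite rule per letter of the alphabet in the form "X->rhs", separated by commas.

  step 3 ⇒ step 4: ACCABACACCABACBACBACCCACCABACBACCCAACCABACACCABACACCABACBACBACCCAACCABACACCABACBACBACCCA ⇒ CCA·BAC·BAC·CCA·A·CCA·BAC·CCA·BAC·BAC·CCA·A·CCA·BAC·A·CCA·BAC·A·CCA·BAC·BAC·BAC·CCA·BAC·BAC·CCA·A·CCA·BAC·A·CCA·BAC·BAC·BAC·CCA·CCA·BAC·BAC·CCA·A·CCA·BAC·CCA·BAC·BAC·CCA·A·CCA·BAC·CCA·BAC·BAC·CCA·A·CCA·BAC·A·CCA·BAC·A·CCA·BAC·BAC·BAC·CCA·CCA·BAC·BAC·CCA·A·CCA·BAC·CCA·BAC·BAC·CCA·A·CCA·BAC·A·CCA·BAC·A·CCA·BAC·BAC·BAC·CCA
    A ↦ CCA
    B ↦ A
    C ↦ BAC

A->CCA, B->A, C->BAC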